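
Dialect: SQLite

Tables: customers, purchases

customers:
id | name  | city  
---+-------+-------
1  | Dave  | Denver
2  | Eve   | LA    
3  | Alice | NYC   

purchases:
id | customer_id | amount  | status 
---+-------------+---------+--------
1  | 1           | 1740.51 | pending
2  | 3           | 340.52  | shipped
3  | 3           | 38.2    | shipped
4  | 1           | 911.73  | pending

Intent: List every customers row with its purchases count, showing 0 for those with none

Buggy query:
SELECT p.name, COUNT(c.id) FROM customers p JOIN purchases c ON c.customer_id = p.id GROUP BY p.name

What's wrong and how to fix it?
Bug: An inner join excludes parents with zero children

Fix: Switch to LEFT JOIN to retain unmatched parent rows

Corrected query:
SELECT p.name, COUNT(c.id) FROM customers p LEFT JOIN purchases c ON c.customer_id = p.id GROUP BY p.name

Result:
name  | COUNT(c.id)
------+------------
Alice | 2          
Dave  | 2          
Eve   | 0          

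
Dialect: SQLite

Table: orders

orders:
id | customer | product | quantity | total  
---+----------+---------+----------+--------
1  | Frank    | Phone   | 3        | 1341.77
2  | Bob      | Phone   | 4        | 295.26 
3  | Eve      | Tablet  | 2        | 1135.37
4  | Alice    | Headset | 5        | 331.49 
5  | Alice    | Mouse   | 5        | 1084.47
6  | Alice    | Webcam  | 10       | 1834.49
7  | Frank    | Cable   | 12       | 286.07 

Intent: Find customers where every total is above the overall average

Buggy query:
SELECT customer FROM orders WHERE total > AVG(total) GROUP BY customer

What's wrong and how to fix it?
Bug: AVG() is an aggregate; it can't sit directly in WHERE

Fix: Compute the overall average in a scalar subquery and compare each group's MIN against it in HAVING

Corrected query:
SELECT customer FROM orders GROUP BY customer HAVING MIN(total) > (SELECT AVG(total) FROM orders)

Result:
customer
--------
Eve     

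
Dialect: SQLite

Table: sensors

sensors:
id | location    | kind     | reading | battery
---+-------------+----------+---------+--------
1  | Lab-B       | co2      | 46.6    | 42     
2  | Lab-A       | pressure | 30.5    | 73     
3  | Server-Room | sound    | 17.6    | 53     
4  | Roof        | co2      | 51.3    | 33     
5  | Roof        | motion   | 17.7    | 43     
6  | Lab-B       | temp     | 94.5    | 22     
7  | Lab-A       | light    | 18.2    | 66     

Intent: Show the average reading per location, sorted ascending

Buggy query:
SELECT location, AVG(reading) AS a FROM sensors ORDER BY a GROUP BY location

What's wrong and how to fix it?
Bug: ORDER BY appears before GROUP BY; SQL clause order requires GROUP BY first

Fix: Move ORDER BY to the end, after GROUP BY

Corrected query:
SELECT location, AVG(reading) AS a FROM sensors GROUP BY location ORDER BY a

Result:
location    | a    
------------+------
Server-Room | 17.6 
Lab-A       | 24.35
Roof        | 34.5 
Lab-B       | 70.55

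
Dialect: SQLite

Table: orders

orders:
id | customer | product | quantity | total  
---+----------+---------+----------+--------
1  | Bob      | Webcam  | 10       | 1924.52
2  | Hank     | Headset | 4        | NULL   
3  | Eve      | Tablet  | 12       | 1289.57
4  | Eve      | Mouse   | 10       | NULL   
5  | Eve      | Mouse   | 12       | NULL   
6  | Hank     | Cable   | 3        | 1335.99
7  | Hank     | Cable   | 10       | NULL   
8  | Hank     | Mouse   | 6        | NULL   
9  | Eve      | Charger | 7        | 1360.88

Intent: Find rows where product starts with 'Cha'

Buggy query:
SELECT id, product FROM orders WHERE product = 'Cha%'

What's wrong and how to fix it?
Bug: Wildcards only work with LIKE; '=' treats '%' as a literal character

Fix: Replace '=' with LIKE so 'Cha%' is treated as a pattern

Corrected query:
SELECT id, product FROM orders WHERE product LIKE 'Cha%'

Result:
id | product
---+--------
9  | Charger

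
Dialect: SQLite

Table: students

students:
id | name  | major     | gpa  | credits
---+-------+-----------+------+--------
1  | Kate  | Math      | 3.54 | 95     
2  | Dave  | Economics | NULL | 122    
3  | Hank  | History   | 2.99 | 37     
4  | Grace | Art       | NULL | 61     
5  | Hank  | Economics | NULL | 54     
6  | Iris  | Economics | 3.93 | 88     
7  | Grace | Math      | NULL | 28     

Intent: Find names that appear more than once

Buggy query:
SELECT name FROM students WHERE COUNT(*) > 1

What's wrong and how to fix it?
Bug: WHERE can't reference COUNT(*); aggregates are computed after WHERE

Fix: GROUP BY name, then filter groups with HAVING COUNT(*) > 1

Corrected query:
SELECT name FROM students GROUP BY name HAVING COUNT(*) > 1

Result:
name 
-----
Grace
Hank 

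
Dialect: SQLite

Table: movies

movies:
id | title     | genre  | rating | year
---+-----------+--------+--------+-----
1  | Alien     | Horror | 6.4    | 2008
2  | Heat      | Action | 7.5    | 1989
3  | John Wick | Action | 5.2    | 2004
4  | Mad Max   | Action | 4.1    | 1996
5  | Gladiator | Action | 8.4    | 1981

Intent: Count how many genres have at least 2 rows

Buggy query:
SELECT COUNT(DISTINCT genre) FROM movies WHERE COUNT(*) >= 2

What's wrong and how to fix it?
Bug: WHERE filters individual rows, not groups, so a group-level COUNT is invalid there

Fix: Group first with HAVING COUNT(*) >= 2, then COUNT the resulting groups

Corrected query:
SELECT COUNT(*) FROM (SELECT genre FROM movies GROUP BY genre HAVING COUNT(*) >= 2)

Result:
COUNT(*)
--------
1       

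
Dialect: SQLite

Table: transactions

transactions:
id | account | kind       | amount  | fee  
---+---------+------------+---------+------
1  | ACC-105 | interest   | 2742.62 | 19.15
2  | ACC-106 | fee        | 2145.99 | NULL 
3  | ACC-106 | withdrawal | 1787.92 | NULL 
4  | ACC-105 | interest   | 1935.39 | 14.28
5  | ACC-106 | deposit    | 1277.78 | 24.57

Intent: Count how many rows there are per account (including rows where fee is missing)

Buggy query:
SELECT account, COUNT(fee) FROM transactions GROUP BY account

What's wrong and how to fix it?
Bug: COUNT(column) counts non-NULL values only; rows with NULL fee aren't counted

Fix: Use COUNT(*) to count all rows regardless of NULL

Corrected query:
SELECT account, COUNT(*) FROM transactions GROUP BY account

Result:
account | COUNT(*)
--------+---------
ACC-105 | 2       
ACC-106 | 3       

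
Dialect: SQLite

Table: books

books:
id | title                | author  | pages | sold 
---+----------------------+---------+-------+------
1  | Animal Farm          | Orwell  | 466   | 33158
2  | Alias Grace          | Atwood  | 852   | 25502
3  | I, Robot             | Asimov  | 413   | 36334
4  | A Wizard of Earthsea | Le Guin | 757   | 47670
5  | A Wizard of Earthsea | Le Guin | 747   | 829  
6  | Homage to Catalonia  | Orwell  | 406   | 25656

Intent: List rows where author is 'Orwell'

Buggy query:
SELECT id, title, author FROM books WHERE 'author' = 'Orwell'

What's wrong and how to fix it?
Bug: 'author' in single quotes is a string literal, not the column; the comparison is literal-vs-literal and never true

Fix: Reference the column as author without single quotes

Corrected query:
SELECT id, title, author FROM books WHERE author = 'Orwell'

Result:
id | title               | author
---+---------------------+-------
1  | Animal Farm         | Orwell
6  | Homage to Catalonia | Orwell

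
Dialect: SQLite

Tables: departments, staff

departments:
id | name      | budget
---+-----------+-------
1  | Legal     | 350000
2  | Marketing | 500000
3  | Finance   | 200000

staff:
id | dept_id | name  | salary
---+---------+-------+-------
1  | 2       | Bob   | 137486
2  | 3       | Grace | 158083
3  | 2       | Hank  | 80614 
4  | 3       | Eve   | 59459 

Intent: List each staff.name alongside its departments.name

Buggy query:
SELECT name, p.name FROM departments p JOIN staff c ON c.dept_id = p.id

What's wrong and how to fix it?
Bug: 'name' exists in both joined tables, so the database can't tell which one is meant

Fix: Prefix ambiguous columns with the table alias

Corrected query:
SELECT c.name, p.name FROM departments p JOIN staff c ON c.dept_id = p.id

Result:
name  | name     
------+----------
Bob   | Marketing
Grace | Finance  
Hank  | Marketing
Eve   | Finance  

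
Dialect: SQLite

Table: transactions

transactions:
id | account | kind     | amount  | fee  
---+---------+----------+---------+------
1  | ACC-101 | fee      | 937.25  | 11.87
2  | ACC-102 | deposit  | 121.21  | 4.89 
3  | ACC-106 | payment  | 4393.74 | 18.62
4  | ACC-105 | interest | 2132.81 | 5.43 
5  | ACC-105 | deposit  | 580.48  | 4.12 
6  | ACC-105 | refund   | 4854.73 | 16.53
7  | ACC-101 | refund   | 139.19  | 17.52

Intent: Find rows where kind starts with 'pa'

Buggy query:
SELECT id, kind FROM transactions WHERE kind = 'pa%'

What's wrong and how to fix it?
Bug: Wildcards only work with LIKE; '=' treats '%' as a literal character

Fix: Replace '=' with LIKE so 'pa%' is treated as a pattern

Corrected query:
SELECT id, kind FROM transactions WHERE kind LIKE 'pa%'

Result:
id | kind   
---+--------
3  | payment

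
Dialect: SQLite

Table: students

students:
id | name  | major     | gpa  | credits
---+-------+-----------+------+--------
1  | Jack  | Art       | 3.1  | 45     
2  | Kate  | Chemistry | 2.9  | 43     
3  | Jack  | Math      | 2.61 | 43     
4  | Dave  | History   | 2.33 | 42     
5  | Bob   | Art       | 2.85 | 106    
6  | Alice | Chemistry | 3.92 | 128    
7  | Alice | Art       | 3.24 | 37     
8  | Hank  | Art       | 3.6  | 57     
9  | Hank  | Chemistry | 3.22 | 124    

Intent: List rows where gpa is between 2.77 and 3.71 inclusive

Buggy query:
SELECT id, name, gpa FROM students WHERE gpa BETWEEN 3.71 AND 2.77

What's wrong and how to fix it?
Bug: BETWEEN expects the lower bound first; with 3.71 AND 2.77 the range is empty

Fix: Write BETWEEN 2.77 AND 3.71

Corrected query:
SELECT id, name, gpa FROM students WHERE gpa BETWEEN 2.77 AND 3.71

Result:
id | name  | gpa 
---+-------+-----
1  | Jack  | 3.1 
2  | Kate  | 2.9 
5  | Bob   | 2.85
7  | Alice | 3.24
8  | Hank  | 3.6 
9  | Hank  | 3.22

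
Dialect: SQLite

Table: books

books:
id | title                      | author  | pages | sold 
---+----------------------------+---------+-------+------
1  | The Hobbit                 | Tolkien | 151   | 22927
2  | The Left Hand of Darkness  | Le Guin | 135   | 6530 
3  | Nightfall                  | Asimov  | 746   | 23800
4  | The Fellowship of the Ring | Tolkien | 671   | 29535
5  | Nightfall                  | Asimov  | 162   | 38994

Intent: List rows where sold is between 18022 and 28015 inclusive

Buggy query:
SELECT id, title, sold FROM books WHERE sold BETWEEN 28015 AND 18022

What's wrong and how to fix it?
Bug: The bounds are reversed; BETWEEN a AND b requires a <= b to match anything

Fix: Write BETWEEN 18022 AND 28015

Corrected query:
SELECT id, title, sold FROM books WHERE sold BETWEEN 18022 AND 28015

Result:
id | title      | sold 
---+------------+------
1  | The Hobbit | 22927
3  | Nightfall  | 23800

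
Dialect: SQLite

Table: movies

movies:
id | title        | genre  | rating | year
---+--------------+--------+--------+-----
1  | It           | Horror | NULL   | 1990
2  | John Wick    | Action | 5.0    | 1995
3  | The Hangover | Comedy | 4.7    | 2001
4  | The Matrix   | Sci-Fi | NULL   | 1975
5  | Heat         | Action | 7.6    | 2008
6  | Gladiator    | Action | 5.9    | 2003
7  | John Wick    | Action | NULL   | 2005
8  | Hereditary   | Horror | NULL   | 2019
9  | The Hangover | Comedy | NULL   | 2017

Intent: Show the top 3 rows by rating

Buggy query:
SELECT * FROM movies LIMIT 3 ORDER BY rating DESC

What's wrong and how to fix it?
Bug: LIMIT must come after ORDER BY

Fix: Swap the clauses: ORDER BY first, then LIMIT

Corrected query:
SELECT * FROM movies ORDER BY rating DESC LIMIT 3

Result:
id | title     | genre  | rating | year
---+-----------+--------+--------+-----
5  | Heat      | Action | 7.6    | 2008
6  | Gladiator | Action | 5.9    | 2003
2  | John Wick | Action | 5      | 1995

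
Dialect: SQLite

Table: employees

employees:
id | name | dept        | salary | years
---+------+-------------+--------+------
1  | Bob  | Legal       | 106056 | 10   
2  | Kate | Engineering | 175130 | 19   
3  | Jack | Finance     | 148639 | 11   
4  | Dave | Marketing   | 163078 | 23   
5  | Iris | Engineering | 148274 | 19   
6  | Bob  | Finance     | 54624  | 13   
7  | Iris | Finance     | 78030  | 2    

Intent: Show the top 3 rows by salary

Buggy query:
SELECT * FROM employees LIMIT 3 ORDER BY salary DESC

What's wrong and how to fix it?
Bug: LIMIT must come after ORDER BY

Fix: Sort with ORDER BY, then apply LIMIT

Corrected query:
SELECT * FROM employees ORDER BY salary DESC LIMIT 3

Result:
id | name | dept        | salary | years
---+------+-------------+--------+------
2  | Kate | Engineering | 175130 | 19   
4  | Dave | Marketing   | 163078 | 23   
3  | Jack | Finance     | 148639 | 11   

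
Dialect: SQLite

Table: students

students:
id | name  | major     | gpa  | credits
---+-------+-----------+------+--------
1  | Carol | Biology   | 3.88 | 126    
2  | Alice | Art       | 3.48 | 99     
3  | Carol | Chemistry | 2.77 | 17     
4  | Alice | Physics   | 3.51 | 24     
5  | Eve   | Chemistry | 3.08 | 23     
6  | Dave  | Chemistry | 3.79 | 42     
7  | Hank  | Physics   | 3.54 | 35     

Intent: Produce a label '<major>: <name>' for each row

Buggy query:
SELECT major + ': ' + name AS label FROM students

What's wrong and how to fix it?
Bug: SQLite uses || for string concatenation; + coerces text to numbers (yielding 0)

Fix: Use the || operator for string concatenation

Corrected query:
SELECT major || ': ' || name AS label FROM students

Result:
label           
----------------
Biology: Carol  
Art: Alice      
Chemistry: Carol
Physics: Alice  
Chemistry: Eve  
Chemistry: Dave 
Physics: Hank   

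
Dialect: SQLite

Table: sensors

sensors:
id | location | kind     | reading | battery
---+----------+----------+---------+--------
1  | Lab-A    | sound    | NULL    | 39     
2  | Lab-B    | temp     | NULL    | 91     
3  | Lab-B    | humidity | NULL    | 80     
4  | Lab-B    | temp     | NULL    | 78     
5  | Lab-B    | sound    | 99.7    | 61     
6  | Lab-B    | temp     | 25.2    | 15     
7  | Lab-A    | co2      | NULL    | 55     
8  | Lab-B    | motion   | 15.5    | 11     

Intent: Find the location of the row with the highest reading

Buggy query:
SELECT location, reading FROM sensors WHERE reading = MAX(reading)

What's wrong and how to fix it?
Bug: WHERE is evaluated per row; an aggregate over the whole table isn't defined there

Fix: Wrap MAX in a scalar subquery so WHERE compares against a single value

Corrected query:
SELECT location, reading FROM sensors WHERE reading = (SELECT MAX(reading) FROM sensors)

Result:
location | reading
---------+--------
Lab-B    | 99.7   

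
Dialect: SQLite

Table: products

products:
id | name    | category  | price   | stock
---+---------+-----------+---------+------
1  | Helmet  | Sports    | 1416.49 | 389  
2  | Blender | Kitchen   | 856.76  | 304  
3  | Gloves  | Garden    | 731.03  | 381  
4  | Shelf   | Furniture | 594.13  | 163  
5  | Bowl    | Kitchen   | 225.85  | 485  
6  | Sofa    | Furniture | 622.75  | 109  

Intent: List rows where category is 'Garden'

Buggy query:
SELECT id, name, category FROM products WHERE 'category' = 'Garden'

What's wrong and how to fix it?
Bug: Single quotes denote string literals in SQL; the column name is being compared as a constant string

Fix: Remove the quotes around the column name (or use double quotes for an identifier)

Corrected query:
SELECT id, name, category FROM products WHERE category = 'Garden'

Result:
id | name   | category
---+--------+---------
3  | Gloves | Garden  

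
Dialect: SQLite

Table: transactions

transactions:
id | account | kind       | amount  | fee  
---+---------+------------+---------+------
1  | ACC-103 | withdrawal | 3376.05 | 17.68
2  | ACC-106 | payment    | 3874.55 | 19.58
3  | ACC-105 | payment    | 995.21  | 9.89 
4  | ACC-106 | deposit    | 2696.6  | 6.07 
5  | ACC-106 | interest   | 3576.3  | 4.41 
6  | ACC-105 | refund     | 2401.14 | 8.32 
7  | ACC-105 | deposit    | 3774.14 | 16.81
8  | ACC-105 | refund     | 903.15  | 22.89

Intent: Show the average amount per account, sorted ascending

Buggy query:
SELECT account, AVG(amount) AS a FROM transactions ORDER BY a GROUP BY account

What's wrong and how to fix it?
Bug: ORDER BY appears before GROUP BY; SQL clause order requires GROUP BY first

Fix: Move ORDER BY to the end, after GROUP BY

Corrected query:
SELECT account, AVG(amount) AS a FROM transactions GROUP BY account ORDER BY a

Result:
account | a          
--------+------------
ACC-105 | 2018.41    
ACC-103 | 3376.05    
ACC-106 | 3382.483333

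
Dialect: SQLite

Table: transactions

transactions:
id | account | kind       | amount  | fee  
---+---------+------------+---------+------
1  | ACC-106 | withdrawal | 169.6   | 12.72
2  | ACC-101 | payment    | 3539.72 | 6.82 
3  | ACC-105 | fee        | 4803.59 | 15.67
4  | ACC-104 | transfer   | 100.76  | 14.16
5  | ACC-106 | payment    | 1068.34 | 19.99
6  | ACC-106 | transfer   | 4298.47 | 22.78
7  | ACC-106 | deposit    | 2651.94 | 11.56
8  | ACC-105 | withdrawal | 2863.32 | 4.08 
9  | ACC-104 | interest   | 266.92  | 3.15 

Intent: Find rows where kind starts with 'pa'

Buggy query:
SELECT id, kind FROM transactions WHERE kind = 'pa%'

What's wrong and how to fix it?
Bug: Wildcards only work with LIKE; '=' treats '%' as a literal character

Fix: Replace '=' with LIKE so 'pa%' is treated as a pattern

Corrected query:
SELECT id, kind FROM transactions WHERE kind LIKE 'pa%'

Result:
id | kind   
---+--------
2  | payment
5  | payment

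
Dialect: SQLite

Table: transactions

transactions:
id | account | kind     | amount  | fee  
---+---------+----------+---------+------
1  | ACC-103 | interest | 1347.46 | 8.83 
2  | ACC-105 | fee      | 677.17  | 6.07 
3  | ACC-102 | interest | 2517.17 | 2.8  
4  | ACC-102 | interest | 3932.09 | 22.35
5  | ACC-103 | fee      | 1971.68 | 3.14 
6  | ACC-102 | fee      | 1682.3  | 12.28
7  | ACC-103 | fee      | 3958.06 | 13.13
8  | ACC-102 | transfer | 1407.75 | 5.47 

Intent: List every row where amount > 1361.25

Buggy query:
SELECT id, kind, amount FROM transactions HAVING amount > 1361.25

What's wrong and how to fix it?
Bug: This is a non-aggregate query (no GROUP BY, no aggregates), so in SQLite the HAVING clause is invalid here; a row-level condition belongs in WHERE

Fix: Replace HAVING with WHERE since the condition applies to individual rows

Corrected query:
SELECT id, kind, amount FROM transactions WHERE amount > 1361.25

Result:
id | kind     | amount 
---+----------+--------
3  | interest | 2517.17
4  | interest | 3932.09
5  | fee      | 1971.68
6  | fee      | 1682.3 
7  | fee      | 3958.06
8  | transfer | 1407.75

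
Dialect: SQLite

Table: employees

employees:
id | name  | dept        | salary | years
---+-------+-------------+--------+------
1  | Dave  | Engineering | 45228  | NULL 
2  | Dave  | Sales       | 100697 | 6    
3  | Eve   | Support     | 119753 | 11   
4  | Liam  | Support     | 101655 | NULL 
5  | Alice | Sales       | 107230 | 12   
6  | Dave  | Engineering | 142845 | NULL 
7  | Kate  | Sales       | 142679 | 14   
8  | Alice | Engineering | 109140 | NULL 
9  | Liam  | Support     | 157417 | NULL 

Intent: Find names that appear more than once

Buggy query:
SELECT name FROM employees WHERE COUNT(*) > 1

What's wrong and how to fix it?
Bug: WHERE can't reference COUNT(*); aggregates are computed after WHERE

Fix: GROUP BY name, then filter groups with HAVING COUNT(*) > 1

Corrected query:
SELECT name FROM employees GROUP BY name HAVING COUNT(*) > 1

Result:
name 
-----
Alice
Dave 
Liam 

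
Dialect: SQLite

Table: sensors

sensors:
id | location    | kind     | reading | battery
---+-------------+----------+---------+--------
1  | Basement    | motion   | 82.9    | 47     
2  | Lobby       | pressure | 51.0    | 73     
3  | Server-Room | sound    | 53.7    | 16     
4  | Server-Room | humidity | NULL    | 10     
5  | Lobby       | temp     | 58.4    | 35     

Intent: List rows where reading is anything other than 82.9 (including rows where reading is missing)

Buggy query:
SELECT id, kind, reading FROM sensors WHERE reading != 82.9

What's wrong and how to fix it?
Bug: Inequality against NULL is unknown, not true; rows with NULL are dropped

Fix: Add an explicit OR reading IS NULL to include the missing-value rows

Corrected query:
SELECT id, kind, reading FROM sensors WHERE reading != 82.9 OR reading IS NULL

Result:
id | kind     | reading
---+----------+--------
2  | pressure | 51     
3  | sound    | 53.7   
4  | humidity | NULL   
5  | temp     | 58.4   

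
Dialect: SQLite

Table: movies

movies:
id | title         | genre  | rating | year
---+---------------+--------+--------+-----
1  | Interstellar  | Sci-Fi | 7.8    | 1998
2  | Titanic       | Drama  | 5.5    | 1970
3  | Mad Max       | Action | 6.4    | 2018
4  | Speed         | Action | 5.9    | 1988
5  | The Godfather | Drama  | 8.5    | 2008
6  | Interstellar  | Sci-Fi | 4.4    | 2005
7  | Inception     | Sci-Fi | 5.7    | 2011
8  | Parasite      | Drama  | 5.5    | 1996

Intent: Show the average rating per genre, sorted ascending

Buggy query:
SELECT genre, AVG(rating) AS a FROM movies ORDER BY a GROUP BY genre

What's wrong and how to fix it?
Bug: ORDER BY appears before GROUP BY; SQL clause order requires GROUP BY first

Fix: Reorder: SELECT … FROM … GROUP BY … ORDER BY …

Corrected query:
SELECT genre, AVG(rating) AS a FROM movies GROUP BY genre ORDER BY a

Result:
genre  | a       
-------+---------
Sci-Fi | 5.966667
Action | 6.15    
Drama  | 6.5     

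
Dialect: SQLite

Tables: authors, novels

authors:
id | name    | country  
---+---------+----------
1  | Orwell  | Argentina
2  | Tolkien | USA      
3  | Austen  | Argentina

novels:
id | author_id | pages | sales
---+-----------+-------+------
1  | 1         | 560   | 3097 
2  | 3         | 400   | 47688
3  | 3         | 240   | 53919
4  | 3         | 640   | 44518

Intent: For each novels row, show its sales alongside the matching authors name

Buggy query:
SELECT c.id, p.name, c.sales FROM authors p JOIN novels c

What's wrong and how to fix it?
Bug: JOIN with no ON clause produces a cartesian product; every novels row pairs with every authors row

Fix: Add ON c.author_id = p.id to the JOIN

Corrected query:
SELECT c.id, p.name, c.sales FROM authors p JOIN novels c ON c.author_id = p.id

Result:
id | name   | sales
---+--------+------
1  | Orwell | 3097 
2  | Austen | 47688
3  | Austen | 53919
4  | Austen | 44518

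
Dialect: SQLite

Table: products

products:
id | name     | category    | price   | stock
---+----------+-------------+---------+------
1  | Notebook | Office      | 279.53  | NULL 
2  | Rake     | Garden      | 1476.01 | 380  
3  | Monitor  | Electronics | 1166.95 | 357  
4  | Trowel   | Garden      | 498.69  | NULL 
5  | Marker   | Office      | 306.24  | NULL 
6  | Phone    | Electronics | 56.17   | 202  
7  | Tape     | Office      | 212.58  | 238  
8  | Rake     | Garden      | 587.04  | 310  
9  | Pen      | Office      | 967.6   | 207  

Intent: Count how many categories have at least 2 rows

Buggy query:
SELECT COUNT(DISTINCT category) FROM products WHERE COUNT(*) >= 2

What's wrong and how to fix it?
Bug: WHERE filters individual rows, not groups, so a group-level COUNT is invalid there

Fix: Group first with HAVING COUNT(*) >= 2, then COUNT the resulting groups

Corrected query:
SELECT COUNT(*) FROM (SELECT category FROM products GROUP BY category HAVING COUNT(*) >= 2)

Result:
COUNT(*)
--------
3       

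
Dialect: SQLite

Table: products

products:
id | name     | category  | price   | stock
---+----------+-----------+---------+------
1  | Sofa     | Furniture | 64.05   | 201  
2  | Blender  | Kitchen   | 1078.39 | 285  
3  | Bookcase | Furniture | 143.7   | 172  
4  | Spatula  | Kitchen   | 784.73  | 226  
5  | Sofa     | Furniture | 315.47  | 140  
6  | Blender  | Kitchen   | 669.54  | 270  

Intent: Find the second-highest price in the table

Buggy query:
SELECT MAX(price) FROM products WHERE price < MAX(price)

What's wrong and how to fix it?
Bug: The inner MAX is an aggregate inside WHERE, which is not allowed

Fix: Compute the overall MAX in a subquery, then take MAX of rows below it

Corrected query:
SELECT MAX(price) FROM products WHERE price < (SELECT MAX(price) FROM products)

Result:
MAX(price)
----------
784.73    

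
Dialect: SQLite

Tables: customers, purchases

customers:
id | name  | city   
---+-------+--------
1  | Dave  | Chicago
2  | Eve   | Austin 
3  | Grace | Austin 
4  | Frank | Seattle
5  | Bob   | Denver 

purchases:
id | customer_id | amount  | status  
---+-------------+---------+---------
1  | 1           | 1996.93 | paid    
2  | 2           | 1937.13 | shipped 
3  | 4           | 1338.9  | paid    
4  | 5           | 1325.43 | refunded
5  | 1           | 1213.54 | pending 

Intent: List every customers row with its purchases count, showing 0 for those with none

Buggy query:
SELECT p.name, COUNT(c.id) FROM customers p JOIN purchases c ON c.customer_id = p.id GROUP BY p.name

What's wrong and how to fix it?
Bug: INNER JOIN drops customers rows that have no matching purchases rows

Fix: Use LEFT JOIN so parents without children still appear (COUNT(c.id) gives 0)

Corrected query:
SELECT p.name, COUNT(c.id) FROM customers p LEFT JOIN purchases c ON c.customer_id = p.id GROUP BY p.name

Result:
name  | COUNT(c.id)
------+------------
Bob   | 1          
Dave  | 2          
Eve   | 1          
Frank | 1          
Grace | 0          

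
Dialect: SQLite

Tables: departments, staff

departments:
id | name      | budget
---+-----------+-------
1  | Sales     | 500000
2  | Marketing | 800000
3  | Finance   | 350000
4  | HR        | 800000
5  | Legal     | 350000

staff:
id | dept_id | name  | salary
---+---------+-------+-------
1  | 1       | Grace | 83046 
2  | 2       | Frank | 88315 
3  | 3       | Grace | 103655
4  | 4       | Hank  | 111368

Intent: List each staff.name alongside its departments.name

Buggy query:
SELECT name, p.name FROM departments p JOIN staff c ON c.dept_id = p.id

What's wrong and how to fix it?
Bug: Both tables have a 'name' column; the unqualified reference is ambiguous

Fix: Qualify the column with its table alias (c.name)

Corrected query:
SELECT c.name, p.name FROM departments p JOIN staff c ON c.dept_id = p.id

Result:
name  | name     
------+----------
Grace | Sales    
Frank | Marketing
Grace | Finance  
Hank  | HR       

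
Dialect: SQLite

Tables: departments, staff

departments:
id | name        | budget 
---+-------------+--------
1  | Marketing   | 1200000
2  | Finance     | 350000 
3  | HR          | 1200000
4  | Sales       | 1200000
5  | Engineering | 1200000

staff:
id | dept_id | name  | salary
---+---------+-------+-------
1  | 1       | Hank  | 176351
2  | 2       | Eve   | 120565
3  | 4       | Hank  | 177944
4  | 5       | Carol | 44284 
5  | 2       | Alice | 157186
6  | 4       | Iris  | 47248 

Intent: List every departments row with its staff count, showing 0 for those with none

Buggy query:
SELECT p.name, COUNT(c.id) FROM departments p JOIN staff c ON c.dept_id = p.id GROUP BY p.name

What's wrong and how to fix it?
Bug: INNER JOIN drops departments rows that have no matching staff rows

Fix: Use LEFT JOIN so parents without children still appear (COUNT(c.id) gives 0)

Corrected query:
SELECT p.name, COUNT(c.id) FROM departments p LEFT JOIN staff c ON c.dept_id = p.id GROUP BY p.name

Result:
name        | COUNT(c.id)
------------+------------
Engineering | 1          
Finance     | 2          
HR          | 0          
Marketing   | 1          
Sales       | 2          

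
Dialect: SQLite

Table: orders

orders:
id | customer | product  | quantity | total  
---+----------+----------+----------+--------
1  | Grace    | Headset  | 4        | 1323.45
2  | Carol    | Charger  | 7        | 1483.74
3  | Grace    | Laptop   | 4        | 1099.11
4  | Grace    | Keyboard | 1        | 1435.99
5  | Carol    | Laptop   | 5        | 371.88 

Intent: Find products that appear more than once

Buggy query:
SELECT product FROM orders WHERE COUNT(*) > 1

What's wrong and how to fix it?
Bug: WHERE can't reference COUNT(*); aggregates are computed after WHERE

Fix: GROUP BY product, then filter groups with HAVING COUNT(*) > 1

Corrected query:
SELECT product FROM orders GROUP BY product HAVING COUNT(*) > 1

Result:
product
-------
Laptop 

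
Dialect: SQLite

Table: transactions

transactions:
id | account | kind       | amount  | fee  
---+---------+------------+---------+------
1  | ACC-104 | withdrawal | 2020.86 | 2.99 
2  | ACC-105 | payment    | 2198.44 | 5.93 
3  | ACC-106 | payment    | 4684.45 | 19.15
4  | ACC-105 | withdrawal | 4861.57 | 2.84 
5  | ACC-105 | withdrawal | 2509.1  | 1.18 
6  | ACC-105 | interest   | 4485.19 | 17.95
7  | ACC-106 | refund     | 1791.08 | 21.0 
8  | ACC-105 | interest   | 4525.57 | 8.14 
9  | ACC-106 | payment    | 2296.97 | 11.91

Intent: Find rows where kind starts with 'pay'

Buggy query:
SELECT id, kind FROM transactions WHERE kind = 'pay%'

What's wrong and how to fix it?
Bug: Wildcards only work with LIKE; '=' treats '%' as a literal character

Fix: Replace '=' with LIKE so 'pay%' is treated as a pattern

Corrected query:
SELECT id, kind FROM transactions WHERE kind LIKE 'pay%'

Result:
id | kind   
---+--------
2  | payment
3  | payment
9  | payment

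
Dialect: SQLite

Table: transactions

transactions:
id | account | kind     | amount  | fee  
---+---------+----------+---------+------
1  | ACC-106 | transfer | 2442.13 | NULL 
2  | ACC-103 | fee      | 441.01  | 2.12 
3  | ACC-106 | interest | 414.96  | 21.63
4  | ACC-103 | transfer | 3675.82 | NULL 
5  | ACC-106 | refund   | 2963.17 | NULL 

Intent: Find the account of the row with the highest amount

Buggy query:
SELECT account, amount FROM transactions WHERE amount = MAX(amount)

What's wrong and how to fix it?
Bug: WHERE is evaluated per row; an aggregate over the whole table isn't defined there

Fix: Wrap MAX in a scalar subquery so WHERE compares against a single value

Corrected query:
SELECT account, amount FROM transactions WHERE amount = (SELECT MAX(amount) FROM transactions)

Result:
account | amount 
--------+--------
ACC-103 | 3675.82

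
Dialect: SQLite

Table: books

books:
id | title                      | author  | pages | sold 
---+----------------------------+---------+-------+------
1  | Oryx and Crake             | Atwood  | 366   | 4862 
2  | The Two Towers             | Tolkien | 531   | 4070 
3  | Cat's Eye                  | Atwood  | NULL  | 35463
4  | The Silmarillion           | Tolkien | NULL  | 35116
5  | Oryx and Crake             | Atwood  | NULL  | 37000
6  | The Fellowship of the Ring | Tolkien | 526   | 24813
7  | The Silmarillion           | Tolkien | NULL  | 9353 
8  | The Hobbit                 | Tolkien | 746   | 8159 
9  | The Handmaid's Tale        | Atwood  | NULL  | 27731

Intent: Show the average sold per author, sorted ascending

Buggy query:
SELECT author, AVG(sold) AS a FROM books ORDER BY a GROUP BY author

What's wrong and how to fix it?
Bug: GROUP BY must precede ORDER BY

Fix: Move ORDER BY to the end, after GROUP BY

Corrected query:
SELECT author, AVG(sold) AS a FROM books GROUP BY author ORDER BY a

Result:
author  | a      
--------+--------
Tolkien | 16302.2
Atwood  | 26264  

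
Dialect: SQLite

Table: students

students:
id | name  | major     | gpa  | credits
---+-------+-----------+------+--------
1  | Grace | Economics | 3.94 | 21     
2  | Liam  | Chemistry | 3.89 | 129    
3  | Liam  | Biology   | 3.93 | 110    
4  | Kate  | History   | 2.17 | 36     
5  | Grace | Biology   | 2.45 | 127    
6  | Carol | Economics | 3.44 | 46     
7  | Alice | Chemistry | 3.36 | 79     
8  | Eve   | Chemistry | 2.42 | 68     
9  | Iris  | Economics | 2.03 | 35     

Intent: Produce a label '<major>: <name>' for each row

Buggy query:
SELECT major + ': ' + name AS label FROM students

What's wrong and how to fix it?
Bug: '+' is numeric addition; on text columns SQLite converts them to 0 instead of concatenating

Fix: Replace + with || to concatenate text

Corrected query:
SELECT major || ': ' || name AS label FROM students

Result:
label           
----------------
Economics: Grace
Chemistry: Liam 
Biology: Liam   
History: Kate   
Biology: Grace  
Economics: Carol
Chemistry: Alice
Chemistry: Eve  
Economics: Iris 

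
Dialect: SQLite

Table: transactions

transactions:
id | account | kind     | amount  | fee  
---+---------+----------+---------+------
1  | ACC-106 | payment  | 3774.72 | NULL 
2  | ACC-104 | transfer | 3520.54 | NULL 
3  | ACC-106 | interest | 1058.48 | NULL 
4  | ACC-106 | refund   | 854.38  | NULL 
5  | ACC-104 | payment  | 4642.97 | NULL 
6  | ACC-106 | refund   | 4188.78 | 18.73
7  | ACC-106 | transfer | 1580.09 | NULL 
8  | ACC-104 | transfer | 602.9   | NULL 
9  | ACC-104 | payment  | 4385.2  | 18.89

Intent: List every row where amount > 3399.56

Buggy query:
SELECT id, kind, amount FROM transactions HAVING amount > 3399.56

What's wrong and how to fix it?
Bug: This is a non-aggregate query (no GROUP BY, no aggregates), so in SQLite the HAVING clause is invalid here; a row-level condition belongs in WHERE

Fix: Replace HAVING with WHERE since the condition applies to individual rows

Corrected query:
SELECT id, kind, amount FROM transactions WHERE amount > 3399.56

Result:
id | kind     | amount 
---+----------+--------
1  | payment  | 3774.72
2  | transfer | 3520.54
5  | payment  | 4642.97
6  | refund   | 4188.78
9  | payment  | 4385.2 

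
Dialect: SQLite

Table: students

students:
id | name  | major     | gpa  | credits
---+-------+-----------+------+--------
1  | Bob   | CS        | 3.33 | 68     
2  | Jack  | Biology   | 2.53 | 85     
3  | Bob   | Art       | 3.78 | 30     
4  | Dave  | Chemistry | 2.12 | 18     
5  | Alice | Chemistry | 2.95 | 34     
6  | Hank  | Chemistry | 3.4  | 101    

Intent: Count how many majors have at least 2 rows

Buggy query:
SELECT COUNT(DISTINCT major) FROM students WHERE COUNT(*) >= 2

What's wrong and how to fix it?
Bug: COUNT(*) cannot appear in WHERE; the per-group count doesn't exist yet

Fix: Group first with HAVING COUNT(*) >= 2, then COUNT the resulting groups

Corrected query:
SELECT COUNT(*) FROM (SELECT major FROM students GROUP BY major HAVING COUNT(*) >= 2)

Result:
COUNT(*)
--------
1       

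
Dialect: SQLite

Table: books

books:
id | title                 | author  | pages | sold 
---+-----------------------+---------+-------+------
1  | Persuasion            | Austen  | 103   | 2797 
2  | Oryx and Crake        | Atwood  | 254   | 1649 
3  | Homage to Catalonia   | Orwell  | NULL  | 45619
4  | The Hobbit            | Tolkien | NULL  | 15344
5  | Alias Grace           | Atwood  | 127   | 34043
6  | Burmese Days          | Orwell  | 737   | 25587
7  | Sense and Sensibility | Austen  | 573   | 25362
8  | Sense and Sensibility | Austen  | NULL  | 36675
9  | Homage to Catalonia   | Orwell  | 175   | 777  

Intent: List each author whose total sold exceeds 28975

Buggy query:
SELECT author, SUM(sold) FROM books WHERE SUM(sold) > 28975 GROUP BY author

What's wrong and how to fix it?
Bug: Aggregate functions cannot appear in a WHERE clause

Fix: Use HAVING (which filters groups after aggregation) instead of WHERE

Corrected query:
SELECT author, SUM(sold) FROM books GROUP BY author HAVING SUM(sold) > 28975

Result:
author | SUM(sold)
-------+----------
Atwood | 35692    
Austen | 64834    
Orwell | 71983    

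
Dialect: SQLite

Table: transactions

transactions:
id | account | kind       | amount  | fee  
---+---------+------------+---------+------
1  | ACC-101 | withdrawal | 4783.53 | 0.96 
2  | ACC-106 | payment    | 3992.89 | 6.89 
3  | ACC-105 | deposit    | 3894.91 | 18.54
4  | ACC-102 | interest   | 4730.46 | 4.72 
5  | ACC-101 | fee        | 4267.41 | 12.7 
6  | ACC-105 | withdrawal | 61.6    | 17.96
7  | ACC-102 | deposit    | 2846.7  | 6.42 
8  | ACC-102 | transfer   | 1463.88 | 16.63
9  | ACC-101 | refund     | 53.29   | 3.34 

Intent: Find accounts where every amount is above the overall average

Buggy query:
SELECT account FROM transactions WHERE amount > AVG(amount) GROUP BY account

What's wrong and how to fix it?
Bug: WHERE evaluates per row before aggregation, so AVG() is unavailable

Fix: Use a subquery for AVG and a HAVING MIN(...) filter so the condition holds for every row in the group

Corrected query:
SELECT account FROM transactions GROUP BY account HAVING MIN(amount) > (SELECT AVG(amount) FROM transactions)

Result:
account
-------
ACC-106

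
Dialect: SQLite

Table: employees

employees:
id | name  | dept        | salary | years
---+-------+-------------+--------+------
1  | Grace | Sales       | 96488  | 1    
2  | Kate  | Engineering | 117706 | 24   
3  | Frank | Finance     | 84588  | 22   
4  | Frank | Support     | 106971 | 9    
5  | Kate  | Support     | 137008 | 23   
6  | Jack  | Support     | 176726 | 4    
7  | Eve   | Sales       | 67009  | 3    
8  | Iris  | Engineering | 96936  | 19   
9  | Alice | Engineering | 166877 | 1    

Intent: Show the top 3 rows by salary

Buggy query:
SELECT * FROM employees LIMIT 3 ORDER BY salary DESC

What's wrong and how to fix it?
Bug: ORDER BY cannot follow LIMIT; LIMIT is the final clause

Fix: Swap the clauses: ORDER BY first, then LIMIT

Corrected query:
SELECT * FROM employees ORDER BY salary DESC LIMIT 3

Result:
id | name  | dept        | salary | years
---+-------+-------------+--------+------
6  | Jack  | Support     | 176726 | 4    
9  | Alice | Engineering | 166877 | 1    
5  | Kate  | Support     | 137008 | 23   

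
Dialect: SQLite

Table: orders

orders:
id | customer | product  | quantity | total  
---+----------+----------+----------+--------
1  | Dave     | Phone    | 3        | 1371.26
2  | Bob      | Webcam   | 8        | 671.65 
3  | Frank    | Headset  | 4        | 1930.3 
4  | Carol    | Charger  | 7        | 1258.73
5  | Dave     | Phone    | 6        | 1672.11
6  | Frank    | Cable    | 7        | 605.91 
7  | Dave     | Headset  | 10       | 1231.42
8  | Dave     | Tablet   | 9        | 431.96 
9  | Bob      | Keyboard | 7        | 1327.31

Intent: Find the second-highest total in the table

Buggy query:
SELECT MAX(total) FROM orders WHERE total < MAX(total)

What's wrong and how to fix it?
Bug: The inner MAX is an aggregate inside WHERE, which is not allowed

Fix: Compute the overall MAX in a subquery, then take MAX of rows below it

Corrected query:
SELECT MAX(total) FROM orders WHERE total < (SELECT MAX(total) FROM orders)

Result:
MAX(total)
----------
1672.11   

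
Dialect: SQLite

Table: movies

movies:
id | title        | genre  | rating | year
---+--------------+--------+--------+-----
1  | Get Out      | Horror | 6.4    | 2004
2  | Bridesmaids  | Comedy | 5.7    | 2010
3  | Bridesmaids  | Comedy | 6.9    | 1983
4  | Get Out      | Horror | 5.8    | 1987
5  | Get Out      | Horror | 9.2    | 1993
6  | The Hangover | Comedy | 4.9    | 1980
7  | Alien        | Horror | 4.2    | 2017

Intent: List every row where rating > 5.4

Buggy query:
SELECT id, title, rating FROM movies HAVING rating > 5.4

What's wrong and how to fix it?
Bug: This is a non-aggregate query (no GROUP BY, no aggregates), so in SQLite the HAVING clause is invalid here; a row-level condition belongs in WHERE

Fix: Use WHERE for row-level filtering

Corrected query:
SELECT id, title, rating FROM movies WHERE rating > 5.4

Result:
id | title       | rating
---+-------------+-------
1  | Get Out     | 6.4   
2  | Bridesmaids | 5.7   
3  | Bridesmaids | 6.9   
4  | Get Out     | 5.8   
5  | Get Out     | 9.2   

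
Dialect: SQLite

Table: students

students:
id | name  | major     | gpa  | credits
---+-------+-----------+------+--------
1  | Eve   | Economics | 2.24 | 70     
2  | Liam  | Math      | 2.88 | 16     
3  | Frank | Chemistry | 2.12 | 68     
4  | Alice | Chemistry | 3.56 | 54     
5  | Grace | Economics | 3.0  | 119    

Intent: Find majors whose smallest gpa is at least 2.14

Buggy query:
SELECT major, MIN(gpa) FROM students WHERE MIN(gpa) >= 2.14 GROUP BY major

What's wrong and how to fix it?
Bug: MIN() in WHERE is a misuse of aggregate

Fix: Replace WHERE with HAVING after the GROUP BY

Corrected query:
SELECT major, MIN(gpa) FROM students GROUP BY major HAVING MIN(gpa) >= 2.14

Result:
major     | MIN(gpa)
----------+---------
Economics | 2.24    
Math      | 2.88    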